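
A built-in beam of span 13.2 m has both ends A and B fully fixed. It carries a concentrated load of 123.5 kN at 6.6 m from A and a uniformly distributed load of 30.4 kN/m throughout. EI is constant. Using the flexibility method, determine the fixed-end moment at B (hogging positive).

M_B = 645.2 kN·m

Release both end moments; the primary structure is a simply-supported span AB with redundants M_A and M_B.
On the primary (simply-supported) span, the end slopes from the loading are:
  at A: point load 123.5 at a = 6.6: Pab(L + b)/(6LEI) = 1345/EI
  at B: point load 123.5 at a = 6.6: Pab(L + a)/(6LEI) = 1345/EI
  at A: UDL 30.4: wL³/(24EI) = 2913/EI
  at B: UDL 30.4: wL³/(24EI) = 2913/EI
  θ_A0 = 4258/EI,  θ_B0 = 4258/EI
Flexibility coefficients: a unit moment at one end gives L/(3EI) there and L/(6EI) at the far end, so f₁₁ = f₂₂ = 4.4/EI and f₁₂ = f₂₁ = 2.2/EI.
Compatibility — zero rotation at each built-in end:
  4.4 M_A + 2.2 M_B = 4258
  2.2 M_A + 4.4 M_B = 4258
Solving the pair gives M_A = 645.2 kN·m and M_B = 645.2 kN·m (hogging).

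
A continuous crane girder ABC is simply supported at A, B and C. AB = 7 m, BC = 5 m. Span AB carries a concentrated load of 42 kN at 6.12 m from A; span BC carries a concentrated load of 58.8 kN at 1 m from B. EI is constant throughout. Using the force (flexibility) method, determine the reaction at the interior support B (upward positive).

R_B = 95.86 kN

Release continuity at B by inserting a hinge; the redundant is the internal moment M_B. The primary structure is two simply-supported spans AB and BC.
Discontinuity in slope at B on the released structure — sum the simple-span end rotations:
  span AB: point load 42 at a = 6.12: Pab(L + a)/(6LEI) = 70.66/EI
  span BC: point load 58.8 at a = 1: Pab(L + b)/(6LEI) = 70.56/EI
  relative rotation θ_0 = (70.66 + 70.56)/EI = 141.2/EI
A unit hogging moment at B produces rotation L₁/(3EI) + L₂/(3EI) = 4/EI.
Slope continuity at B: θ_0 = M_B·4/EI, so M_B = 141.2/4 = 35.3 kN·m (hogging).
Span AB, ΣM about A with M_B applied at B: R_B^{AB}·7 = 257 + 35.3, so R_B^{AB} = 41.76 kN and R_A = 42 − 41.76 = 0.2365 kN.
Span BC, ΣM about C: R_B^{BC}·5 = 235.2 + 35.3, so R_B^{BC} = 54.1 kN and R_C = 58.8 − 54.1 = 4.699 kN.
R_B = 41.76 + 54.1 = 95.86 kN.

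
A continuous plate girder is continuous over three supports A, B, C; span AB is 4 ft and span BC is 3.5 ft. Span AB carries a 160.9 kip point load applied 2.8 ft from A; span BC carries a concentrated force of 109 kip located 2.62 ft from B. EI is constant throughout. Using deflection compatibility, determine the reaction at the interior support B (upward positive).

Take M_B as the redundant. Released structure: two simple spans AB and BC with a hinge at B.
Rotations at B on the released spans (each span's end-slope, ×1/EI):
  span AB: point load 160.9 at a = 2.8: Pab(L + a)/(6LEI) = 153.2/EI
  span BC: point load 109 at a = 2.62: Pab(L + b)/(6LEI) = 52.42/EI
  relative rotation θ_0 = (153.2 + 52.42)/EI = 205.6/EI
A unit hogging moment at B produces rotation L₁/(3EI) + L₂/(3EI) = 2.5/EI.
Compatibility: M_B·(L₁+L₂)/(3EI) = θ_0, giving M_B = 82.24 kip·ft (hogging).
Span AB, ΣM about A with M_B applied at B: R_B^{AB}·4 = 450.5 + 82.24, so R_B^{AB} = 133.2 kip and R_A = 160.9 − 133.2 = 27.71 kip.
Span BC, ΣM about C: R_B^{BC}·3.5 = 95.92 + 82.24, so R_B^{BC} = 50.9 kip and R_C = 109 − 50.9 = 58.1 kip.
R_B = 133.2 + 50.9 = 184.1 kip.

R_B = 184.1 kip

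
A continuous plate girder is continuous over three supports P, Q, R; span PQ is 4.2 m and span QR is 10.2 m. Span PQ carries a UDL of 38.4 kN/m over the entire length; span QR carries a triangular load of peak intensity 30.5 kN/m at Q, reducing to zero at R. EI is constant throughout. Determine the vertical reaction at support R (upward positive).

Insert a hinge at Q; M_Q is the redundant, and each span becomes simply supported.
Rotations at Q on the released spans (each span's end-slope, ×1/EI):
  span PQ: UDL 38.4: wL³/(24EI) = 118.5/EI
  span QR: triangular load, peak 30.5: w₀L³/(45EI) = 719.3/EI
  relative rotation θ_0 = (118.5 + 719.3)/EI = 837.8/EI
A unit hogging moment at Q produces rotation L₁/(3EI) + L₂/(3EI) = 4.8/EI.
Compatibility: M_Q·(L₁+L₂)/(3EI) = θ_0, giving M_Q = 174.5 kN·m (hogging).
Span QR, ΣM about R: R_Q^{QR}·10.2 = 1058 + 174.5, so R_Q^{QR} = 120.8 kN and R_R = 155.6 − 120.8 = 34.74 kN.

R_R = 34.74 kN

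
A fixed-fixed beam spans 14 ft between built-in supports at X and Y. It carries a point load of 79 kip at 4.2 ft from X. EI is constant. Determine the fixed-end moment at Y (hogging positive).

M_Y = 69.68 kip·ft

Take the two fixed-end moments M_X, M_Y as redundants; the released structure is the simple span XY.
End rotations of the released simple span under the applied load (×1/EI):
  at X: point load 79 at a = 4.2: Pab(L + b)/(6LEI) = 921.3/EI
  at Y: point load 79 at a = 4.2: Pab(L + a)/(6LEI) = 704.5/EI
  θ_X0 = 921.3/EI,  θ_Y0 = 704.5/EI
Flexibility coefficients: a unit moment at one end gives L/(3EI) there and L/(6EI) at the far end, so f₁₁ = f₂₂ = 4.667/EI and f₁₂ = f₂₁ = 2.333/EI.
Compatibility — zero rotation at each built-in end:
  4.667 M_X + 2.333 M_Y = 921.3
  2.333 M_X + 4.667 M_Y = 704.5
Solving the pair gives M_X = 162.6 kip·ft and M_Y = 69.68 kip·ft (hogging).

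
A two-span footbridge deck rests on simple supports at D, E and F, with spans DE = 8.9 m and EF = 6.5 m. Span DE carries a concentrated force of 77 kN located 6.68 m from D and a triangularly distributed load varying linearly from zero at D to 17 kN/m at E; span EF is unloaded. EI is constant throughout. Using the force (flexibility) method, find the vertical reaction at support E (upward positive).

R_E = 139.3 kN

Insert a hinge at E; M_E is the redundant, and each span becomes simply supported.
Rotations at E on the released spans (each span's end-slope, ×1/EI):
  span DE: point load 77 at a = 6.68: Pab(L + a)/(6LEI) = 333.2/EI
  span DE: triangular load, peak 17: w₀L³/(45EI) = 266.3/EI
  relative rotation θ_0 = (599.5 + 0)/EI = 599.5/EI
A unit hogging moment at E produces rotation L₁/(3EI) + L₂/(3EI) = 5.133/EI.
Compatibility: M_E·(L₁+L₂)/(3EI) = θ_0, giving M_E = 116.8 kN·m (hogging).
Span DE, ΣM about D with M_E applied at E: R_E^{DE}·8.9 = 963.2 + 116.8, so R_E^{DE} = 121.3 kN and R_D = 152.7 − 121.3 = 31.3 kN.
Span EF, ΣM about F: R_E^{EF}·6.5 = 0 + 116.8, so R_E^{EF} = 17.97 kN and R_F = 0 − 17.97 = -17.97 kN.
R_E = 121.3 + 17.97 = 139.3 kN.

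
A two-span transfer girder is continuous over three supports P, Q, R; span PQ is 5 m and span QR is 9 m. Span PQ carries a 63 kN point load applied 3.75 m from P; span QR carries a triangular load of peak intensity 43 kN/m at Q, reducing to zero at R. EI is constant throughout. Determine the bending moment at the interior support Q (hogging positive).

M_Q = 167.7 kN·m

Insert a hinge at Q; M_Q is the redundant, and each span becomes simply supported.
End slopes at the hinge Q, treating each span as simply supported:
  span PQ: point load 63 at a = 3.75: Pab(L + a)/(6LEI) = 86.13/EI
  span QR: triangular load, peak 43: w₀L³/(45EI) = 696.6/EI
  relative rotation θ_0 = (86.13 + 696.6)/EI = 782.7/EI
A unit hogging moment at Q produces rotation L₁/(3EI) + L₂/(3EI) = 4.667/EI.
Slope continuity at Q: θ_0 = M_Q·4.667/EI, so M_Q = 782.7/4.667 = 167.7 kN·m (hogging).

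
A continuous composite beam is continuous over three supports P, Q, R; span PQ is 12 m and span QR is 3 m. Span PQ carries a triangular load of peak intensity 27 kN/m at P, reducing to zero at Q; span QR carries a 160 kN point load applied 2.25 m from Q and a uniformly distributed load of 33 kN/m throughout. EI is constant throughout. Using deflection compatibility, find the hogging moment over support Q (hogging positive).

M_Q = 200.1 kN·m

Take M_Q as the redundant. Released structure: two simple spans PQ and QR with a hinge at Q.
Rotations at Q on the released spans (each span's end-slope, ×1/EI):
  span PQ: triangular load, peak 27: 7w₀L³/(360EI) = 907.2/EI
  span QR: point load 160 at a = 2.25: Pab(L + b)/(6LEI) = 56.25/EI
  span QR: UDL 33: wL³/(24EI) = 37.12/EI
  relative rotation θ_0 = (907.2 + 93.38)/EI = 1001/EI
A unit hogging moment at Q produces rotation L₁/(3EI) + L₂/(3EI) = 5/EI.
Slope continuity at Q: θ_0 = M_Q·5/EI, so M_Q = 1001/5 = 200.1 kN·m (hogging).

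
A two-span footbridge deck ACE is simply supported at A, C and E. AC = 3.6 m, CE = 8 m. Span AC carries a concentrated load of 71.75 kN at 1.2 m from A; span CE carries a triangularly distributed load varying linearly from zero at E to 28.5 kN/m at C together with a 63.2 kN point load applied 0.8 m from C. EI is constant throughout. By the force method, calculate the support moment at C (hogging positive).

Release continuity at C by inserting a hinge; the redundant is the internal moment M_C. The primary structure is two simply-supported spans AC and CE.
Discontinuity in slope at C on the released structure — sum the simple-span end rotations:
  span AC: point load 71.75 at a = 1.2: Pab(L + a)/(6LEI) = 45.92/EI
  span CE: triangular load, peak 28.5: w₀L³/(45EI) = 324.3/EI
  span CE: point load 63.2 at a = 0.8: Pab(L + b)/(6LEI) = 115.3/EI
  relative rotation θ_0 = (45.92 + 439.5)/EI = 485.5/EI
A unit hogging moment at C produces rotation L₁/(3EI) + L₂/(3EI) = 3.867/EI.
Compatibility: M_C·(L₁+L₂)/(3EI) = θ_0, giving M_C = 125.6 kN·m (hogging).

M_C = 125.6 kN·m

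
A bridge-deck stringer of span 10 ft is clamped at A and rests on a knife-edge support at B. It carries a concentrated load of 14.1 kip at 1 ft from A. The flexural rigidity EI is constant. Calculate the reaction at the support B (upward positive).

Take the reaction at B as the redundant and release it; the primary structure is a cantilever fixed at A.
Free-end deflection of the primary structure under the applied loading (downward +):
  point load 14.1 at a = 1: Pa²(3L − a)/(6EI) = 68.15/EI
Tip deflection under a unit load at B: L³/(3EI) = 333.3/EI.
Compatibility at B: δ_0 − R_B·δ_{BB} = 0, so R_B = 68.15/333.3 = 0.2044 kip.

R_B = 0.2044 kip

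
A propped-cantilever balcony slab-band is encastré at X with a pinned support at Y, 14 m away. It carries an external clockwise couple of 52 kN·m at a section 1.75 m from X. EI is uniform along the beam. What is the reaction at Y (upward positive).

Take the reaction at Y as the redundant and release it; the primary structure is a cantilever fixed at X.
Primary-structure tip deflection at Y by superposition:
  clockwise couple 52 at a = 1.75: M₀a(2L − a)/(2EI) = 1194/EI
Flexibility coefficient — unit upward force at Y: δ_{YY} = L³/(3EI) = 914.7/EI.
Compatibility at Y: δ_0 − R_Y·δ_{YY} = 0, so R_Y = 1194/914.7 = 1.306 kN.

R_Y = 1.306 kN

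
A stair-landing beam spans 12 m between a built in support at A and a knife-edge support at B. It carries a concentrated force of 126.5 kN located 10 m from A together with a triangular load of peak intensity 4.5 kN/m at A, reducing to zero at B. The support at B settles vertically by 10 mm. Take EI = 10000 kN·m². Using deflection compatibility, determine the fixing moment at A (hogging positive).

Choose R_B as the redundant. The primary structure is the cantilever fixed at A.
Primary-structure tip deflection at B by superposition:
  point load 126.5 at a = 10: Pa²(3L − a)/(6EI) = 54817/EI
  triangular load, peak 4.5 at the fixed end: w₀L⁴/(30EI) = 3110/EI
  δ_0 = 57927/EI
Flexibility coefficient — unit upward force at B: δ_{BB} = L³/(3EI) = 576/EI.
With EI = 10000 kN·m²: δ_0 = 5.7927 m and δ_{BB} = 0.0576 m/kN.
Compatibility — the beam at B must follow the support down by 0.01 m: δ_0 − R_B·δ_{BB} = 0.01, so R_B = (5.7927 − 0.01)/0.0576 = 100.4 kN.
Moment equilibrium about A: M_A = Σ(load moments about A) − R_B·L = 1373 − 100.4×12 = 168.3 kN·m.

M_A = 168.3 kN·m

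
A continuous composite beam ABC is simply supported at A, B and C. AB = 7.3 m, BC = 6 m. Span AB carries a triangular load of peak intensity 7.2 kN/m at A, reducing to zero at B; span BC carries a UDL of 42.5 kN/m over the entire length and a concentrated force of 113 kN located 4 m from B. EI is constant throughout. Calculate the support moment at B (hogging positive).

Release continuity at B by inserting a hinge; the redundant is the internal moment M_B. The primary structure is two simply-supported spans AB and BC.
Discontinuity in slope at B on the released structure — sum the simple-span end rotations:
  span AB: triangular load, peak 7.2: 7w₀L³/(360EI) = 54.46/EI
  span BC: UDL 42.5: wL³/(24EI) = 382.5/EI
  span BC: point load 113 at a = 4: Pab(L + b)/(6LEI) = 200.9/EI
  relative rotation θ_0 = (54.46 + 583.4)/EI = 637.9/EI
A unit hogging moment at B produces rotation L₁/(3EI) + L₂/(3EI) = 4.433/EI.
Slope continuity at B: θ_0 = M_B·4.433/EI, so M_B = 637.9/4.433 = 143.9 kN·m (hogging).

M_B = 143.9 kN·m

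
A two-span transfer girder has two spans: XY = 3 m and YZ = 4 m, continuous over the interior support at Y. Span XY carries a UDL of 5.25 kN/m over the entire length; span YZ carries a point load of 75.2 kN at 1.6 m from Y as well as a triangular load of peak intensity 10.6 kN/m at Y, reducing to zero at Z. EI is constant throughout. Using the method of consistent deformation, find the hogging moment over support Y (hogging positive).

M_Y = 41.99 kN·m

Take M_Y as the redundant. Released structure: two simple spans XY and YZ with a hinge at Y.
End slopes at the hinge Y, treating each span as simply supported:
  span XY: UDL 5.25: wL³/(24EI) = 5.906/EI
  span YZ: point load 75.2 at a = 1.6: Pab(L + b)/(6LEI) = 77/EI
  span YZ: triangular load, peak 10.6: w₀L³/(45EI) = 15.08/EI
  relative rotation θ_0 = (5.906 + 92.08)/EI = 97.99/EI
A unit hogging moment at Y produces rotation L₁/(3EI) + L₂/(3EI) = 2.333/EI.
Compatibility: M_Y·(L₁+L₂)/(3EI) = θ_0, giving M_Y = 41.99 kN·m (hogging).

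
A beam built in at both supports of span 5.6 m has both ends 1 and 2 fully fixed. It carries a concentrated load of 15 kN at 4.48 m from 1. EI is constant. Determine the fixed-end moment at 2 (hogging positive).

Release both end moments; the primary structure is a simply-supported span 12 with redundants M_1 and M_2.
End rotations of the released simple span under the applied load (×1/EI):
  at 1: point load 15 at a = 4.48: Pab(L + b)/(6LEI) = 15.05/EI
  at 2: point load 15 at a = 4.48: Pab(L + a)/(6LEI) = 22.58/EI
  θ_10 = 15.05/EI,  θ_20 = 22.58/EI
Flexibility coefficients: a unit moment at one end gives L/(3EI) there and L/(6EI) at the far end, so f₁₁ = f₂₂ = 1.867/EI and f₁₂ = f₂₁ = 0.9333/EI.
Compatibility — zero rotation at each built-in end:
  1.867 M_1 + 0.9333 M_2 = 15.05
  0.9333 M_1 + 1.867 M_2 = 22.58
Solving the pair gives M_1 = 2.688 kN·m and M_2 = 10.75 kN·m (hogging).

M_2 = 10.75 kN·m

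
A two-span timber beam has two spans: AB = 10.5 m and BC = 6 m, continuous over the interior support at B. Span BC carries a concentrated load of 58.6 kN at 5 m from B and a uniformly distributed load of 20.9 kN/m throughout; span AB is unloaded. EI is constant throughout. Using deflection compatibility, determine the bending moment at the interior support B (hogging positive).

M_B = 44.56 kN·m

Release continuity at B by inserting a hinge; the redundant is the internal moment M_B. The primary structure is two simply-supported spans AB and BC.
End slopes at the hinge B, treating each span as simply supported:
  span BC: point load 58.6 at a = 5: Pab(L + b)/(6LEI) = 56.97/EI
  span BC: UDL 20.9: wL³/(24EI) = 188.1/EI
  relative rotation θ_0 = (0 + 245.1)/EI = 245.1/EI
A unit hogging moment at B produces rotation L₁/(3EI) + L₂/(3EI) = 5.5/EI.
Slope continuity at B: θ_0 = M_B·5.5/EI, so M_B = 245.1/5.5 = 44.56 kN·m (hogging).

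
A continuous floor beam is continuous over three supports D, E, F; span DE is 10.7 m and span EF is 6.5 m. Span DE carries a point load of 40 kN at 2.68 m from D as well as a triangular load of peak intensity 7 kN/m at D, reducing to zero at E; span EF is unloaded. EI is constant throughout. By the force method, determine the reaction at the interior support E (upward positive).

Insert a hinge at E; M_E is the redundant, and each span becomes simply supported.
End slopes at the hinge E, treating each span as simply supported:
  span DE: point load 40 at a = 2.68: Pab(L + a)/(6LEI) = 179.2/EI
  span DE: triangular load, peak 7: 7w₀L³/(360EI) = 166.7/EI
  relative rotation θ_0 = (345.9 + 0)/EI = 345.9/EI
A unit hogging moment at E produces rotation L₁/(3EI) + L₂/(3EI) = 5.733/EI.
Slope continuity at E: θ_0 = M_E·5.733/EI, so M_E = 345.9/5.733 = 60.34 kN·m (hogging).
Span DE, ΣM about D with M_E applied at E: R_E^{DE}·10.7 = 240.8 + 60.34, so R_E^{DE} = 28.14 kN and R_D = 77.45 − 28.14 = 49.31 kN.
Span EF, ΣM about F: R_E^{EF}·6.5 = 0 + 60.34, so R_E^{EF} = 9.282 kN and R_F = 0 − 9.282 = -9.282 kN.
R_E = 28.14 + 9.282 = 37.42 kN.

R_E = 37.42 kN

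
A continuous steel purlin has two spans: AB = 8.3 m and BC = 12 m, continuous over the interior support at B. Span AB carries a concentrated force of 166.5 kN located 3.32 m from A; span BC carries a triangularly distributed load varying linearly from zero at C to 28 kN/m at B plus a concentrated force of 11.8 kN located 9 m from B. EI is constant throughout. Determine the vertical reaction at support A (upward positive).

R_A = 68.14 kN

Release continuity at B by inserting a hinge; the redundant is the internal moment M_B. The primary structure is two simply-supported spans AB and BC.
Discontinuity in slope at B on the released structure — sum the simple-span end rotations:
  span AB: point load 166.5 at a = 3.32: Pab(L + a)/(6LEI) = 642.3/EI
  span BC: triangular load, peak 28: w₀L³/(45EI) = 1075/EI
  span BC: point load 11.8 at a = 9: Pab(L + b)/(6LEI) = 66.38/EI
  relative rotation θ_0 = (642.3 + 1142)/EI = 1784/EI
A unit hogging moment at B produces rotation L₁/(3EI) + L₂/(3EI) = 6.767/EI.
Compatibility: M_B·(L₁+L₂)/(3EI) = θ_0, giving M_B = 263.6 kN·m (hogging).
Span AB, ΣM about A with M_B applied at B: R_B^{AB}·8.3 = 552.8 + 263.6, so R_B^{AB} = 98.36 kN and R_A = 166.5 − 98.36 = 68.14 kN.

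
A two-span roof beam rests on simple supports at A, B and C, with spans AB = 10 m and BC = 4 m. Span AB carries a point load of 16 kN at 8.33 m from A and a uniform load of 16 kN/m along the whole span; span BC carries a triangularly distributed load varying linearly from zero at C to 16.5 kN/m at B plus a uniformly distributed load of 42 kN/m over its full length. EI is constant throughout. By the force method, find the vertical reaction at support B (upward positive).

R_B = 264.6 kN

Release continuity at B by inserting a hinge; the redundant is the internal moment M_B. The primary structure is two simply-supported spans AB and BC.
End slopes at the hinge B, treating each span as simply supported:
  span AB: point load 16 at a = 8.33: Pab(L + a)/(6LEI) = 68/EI
  span AB: UDL 16: wL³/(24EI) = 666.7/EI
  span BC: triangular load, peak 16.5: w₀L³/(45EI) = 23.47/EI
  span BC: UDL 42: wL³/(24EI) = 112/EI
  relative rotation θ_0 = (734.7 + 135.5)/EI = 870.1/EI
A unit hogging moment at B produces rotation L₁/(3EI) + L₂/(3EI) = 4.667/EI.
Compatibility: M_B·(L₁+L₂)/(3EI) = θ_0, giving M_B = 186.5 kN·m (hogging).
Span AB, ΣM about A with M_B applied at B: R_B^{AB}·10 = 933.3 + 186.5, so R_B^{AB} = 112 kN and R_A = 176 − 112 = 64.03 kN.
Span BC, ΣM about C: R_B^{BC}·4 = 424 + 186.5, so R_B^{BC} = 152.6 kN and R_C = 201 − 152.6 = 48.39 kN.
R_B = 112 + 152.6 = 264.6 kN.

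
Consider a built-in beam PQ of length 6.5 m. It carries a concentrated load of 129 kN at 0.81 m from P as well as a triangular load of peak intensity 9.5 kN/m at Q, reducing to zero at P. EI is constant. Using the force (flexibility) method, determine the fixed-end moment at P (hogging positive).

Take the two fixed-end moments M_P, M_Q as redundants; the released structure is the simple span PQ.
Simple-span end rotations at P and Q under the given loads:
  at P: point load 129 at a = 0.81: Pab(L + b)/(6LEI) = 185.8/EI
  at Q: point load 129 at a = 0.81: Pab(L + a)/(6LEI) = 111.4/EI
  at P: triangular load, peak 9.5: 7w₀L³/(360EI) = 50.73/EI
  at Q: triangular load, peak 9.5: w₀L³/(45EI) = 57.98/EI
  θ_P0 = 236.6/EI,  θ_Q0 = 169.4/EI
Flexibility coefficients: a unit moment at one end gives L/(3EI) there and L/(6EI) at the far end, so f₁₁ = f₂₂ = 2.167/EI and f₁₂ = f₂₁ = 1.083/EI.
Compatibility — zero rotation at each built-in end:
  2.167 M_P + 1.083 M_Q = 236.6
  1.083 M_P + 2.167 M_Q = 169.4
Solving the pair gives M_P = 93.45 kN·m and M_Q = 31.47 kN·m (hogging).

M_P = 93.45 kN·m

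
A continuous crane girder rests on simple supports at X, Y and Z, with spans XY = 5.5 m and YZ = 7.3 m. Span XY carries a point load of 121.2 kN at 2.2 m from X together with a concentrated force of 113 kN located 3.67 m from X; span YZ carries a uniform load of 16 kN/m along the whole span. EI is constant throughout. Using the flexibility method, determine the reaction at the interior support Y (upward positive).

Release continuity at Y by inserting a hinge; the redundant is the internal moment M_Y. The primary structure is two simply-supported spans XY and YZ.
Discontinuity in slope at Y on the released structure — sum the simple-span end rotations:
  span XY: point load 121.2 at a = 2.2: Pab(L + a)/(6LEI) = 205.3/EI
  span XY: point load 113 at a = 3.67: Pab(L + a)/(6LEI) = 210.9/EI
  span YZ: UDL 16: wL³/(24EI) = 259.3/EI
  relative rotation θ_0 = (416.2 + 259.3)/EI = 675.5/EI
A unit hogging moment at Y produces rotation L₁/(3EI) + L₂/(3EI) = 4.267/EI.
Slope continuity at Y: θ_0 = M_Y·4.267/EI, so M_Y = 675.5/4.267 = 158.3 kN·m (hogging).
Span XY, ΣM about X with M_Y applied at Y: R_Y^{XY}·5.5 = 681.4 + 158.3, so R_Y^{XY} = 152.7 kN and R_X = 234.2 − 152.7 = 81.53 kN.
Span YZ, ΣM about Z: R_Y^{YZ}·7.3 = 426.3 + 158.3, so R_Y^{YZ} = 80.09 kN and R_Z = 116.8 − 80.09 = 36.71 kN.
R_Y = 152.7 + 80.09 = 232.8 kN.

R_Y = 232.8 kN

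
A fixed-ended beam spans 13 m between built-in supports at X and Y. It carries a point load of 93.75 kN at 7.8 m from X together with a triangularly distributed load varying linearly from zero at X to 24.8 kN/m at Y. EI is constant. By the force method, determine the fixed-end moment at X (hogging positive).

Release both end moments; the primary structure is a simply-supported span XY with redundants M_X and M_Y.
End rotations of the released simple span under the applied load (×1/EI):
  at X: point load 93.75 at a = 7.8: Pab(L + b)/(6LEI) = 887.2/EI
  at Y: point load 93.75 at a = 7.8: Pab(L + a)/(6LEI) = 1014/EI
  at X: triangular load, peak 24.8: 7w₀L³/(360EI) = 1059/EI
  at Y: triangular load, peak 24.8: w₀L³/(45EI) = 1211/EI
  θ_X0 = 1947/EI,  θ_Y0 = 2225/EI
Flexibility coefficients: a unit moment at one end gives L/(3EI) there and L/(6EI) at the far end, so f₁₁ = f₂₂ = 4.333/EI and f₁₂ = f₂₁ = 2.167/EI.
Compatibility — zero rotation at each built-in end:
  4.333 M_X + 2.167 M_Y = 1947
  2.167 M_X + 4.333 M_Y = 2225
Solving the pair gives M_X = 256.7 kN·m and M_Y = 385.1 kN·m (hogging).

M_X = 256.7 kN·m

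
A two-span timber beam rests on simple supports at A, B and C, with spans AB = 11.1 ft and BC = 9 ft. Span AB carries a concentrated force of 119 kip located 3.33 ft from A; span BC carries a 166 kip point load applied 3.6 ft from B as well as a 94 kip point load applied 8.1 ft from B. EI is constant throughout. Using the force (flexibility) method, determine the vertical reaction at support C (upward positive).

Take M_B as the redundant. Released structure: two simple spans AB and BC with a hinge at B.
Rotations at B on the released spans (each span's end-slope, ×1/EI):
  span AB: point load 119 at a = 3.33: Pab(L + a)/(6LEI) = 667.1/EI
  span BC: point load 166 at a = 3.6: Pab(L + b)/(6LEI) = 860.5/EI
  span BC: point load 94 at a = 8.1: Pab(L + b)/(6LEI) = 125.6/EI
  relative rotation θ_0 = (667.1 + 986.2)/EI = 1653/EI
A unit hogging moment at B produces rotation L₁/(3EI) + L₂/(3EI) = 6.7/EI.
Compatibility: M_B·(L₁+L₂)/(3EI) = θ_0, giving M_B = 246.8 kip·ft (hogging).
Span BC, ΣM about C: R_B^{BC}·9 = 981 + 246.8, so R_B^{BC} = 136.4 kip and R_C = 260 − 136.4 = 123.6 kip.

R_C = 123.6 kip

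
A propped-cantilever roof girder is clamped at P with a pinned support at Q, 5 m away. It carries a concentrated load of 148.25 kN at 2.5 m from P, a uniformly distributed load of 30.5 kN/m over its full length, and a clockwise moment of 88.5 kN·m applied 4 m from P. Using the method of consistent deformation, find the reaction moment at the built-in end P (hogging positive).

Release the roller at Q. Primary structure: cantilever fixed at P.
Deflection at Q on the released cantilever, summing each load's contribution:
  point load 148.25 at a = 2.5: Pa²(3L − a)/(6EI) = 1930/EI
  UDL 30.5: wL⁴/(8EI) = 2383/EI
  clockwise couple 88.5 at a = 4: M₀a(2L − a)/(2EI) = 1062/EI
  δ_0 = 5375/EI
Tip deflection under a unit load at Q: L³/(3EI) = 41.67/EI.
Compatibility at Q: δ_0 − R_Q·δ_{QQ} = 0, so R_Q = 5375/41.67 = 129 kN.
Moment equilibrium about P: M_P = Σ(load moments about P) − R_Q·L = 840.4 − 129×5 = 195.4 kN·m.

M_P = 195.4 kN·m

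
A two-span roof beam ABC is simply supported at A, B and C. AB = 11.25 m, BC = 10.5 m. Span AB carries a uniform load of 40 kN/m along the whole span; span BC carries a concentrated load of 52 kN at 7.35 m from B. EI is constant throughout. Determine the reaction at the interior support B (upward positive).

Release continuity at B by inserting a hinge; the redundant is the internal moment M_B. The primary structure is two simply-supported spans AB and BC.
End slopes at the hinge B, treating each span as simply supported:
  span AB: UDL 40: wL³/(24EI) = 2373/EI
  span BC: point load 52 at a = 7.35: Pab(L + b)/(6LEI) = 260.9/EI
  relative rotation θ_0 = (2373 + 260.9)/EI = 2634/EI
A unit hogging moment at B produces rotation L₁/(3EI) + L₂/(3EI) = 7.25/EI.
Compatibility: M_B·(L₁+L₂)/(3EI) = θ_0, giving M_B = 363.3 kN·m (hogging).
Span AB, ΣM about A with M_B applied at B: R_B^{AB}·11.25 = 2531 + 363.3, so R_B^{AB} = 257.3 kN and R_A = 450 − 257.3 = 192.7 kN.
Span BC, ΣM about C: R_B^{BC}·10.5 = 163.8 + 363.3, so R_B^{BC} = 50.2 kN and R_C = 52 − 50.2 = 1.8 kN.
R_B = 257.3 + 50.2 = 307.5 kN.

R_B = 307.5 kN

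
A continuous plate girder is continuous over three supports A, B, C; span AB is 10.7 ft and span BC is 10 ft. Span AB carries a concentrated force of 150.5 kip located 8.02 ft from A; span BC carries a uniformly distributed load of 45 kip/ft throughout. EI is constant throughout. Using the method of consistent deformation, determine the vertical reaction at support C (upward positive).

R_C = 184.2 kip

Take M_B as the redundant. Released structure: two simple spans AB and BC with a hinge at B.
Rotations at B on the released spans (each span's end-slope, ×1/EI):
  span AB: point load 150.5 at a = 8.02: Pab(L + a)/(6LEI) = 943.2/EI
  span BC: UDL 45: wL³/(24EI) = 1875/EI
  relative rotation θ_0 = (943.2 + 1875)/EI = 2818/EI
A unit hogging moment at B produces rotation L₁/(3EI) + L₂/(3EI) = 6.9/EI.
Compatibility: M_B·(L₁+L₂)/(3EI) = θ_0, giving M_B = 408.4 kip·ft (hogging).
Span BC, ΣM about C: R_B^{BC}·10 = 2250 + 408.4, so R_B^{BC} = 265.8 kip and R_C = 450 − 265.8 = 184.2 kip.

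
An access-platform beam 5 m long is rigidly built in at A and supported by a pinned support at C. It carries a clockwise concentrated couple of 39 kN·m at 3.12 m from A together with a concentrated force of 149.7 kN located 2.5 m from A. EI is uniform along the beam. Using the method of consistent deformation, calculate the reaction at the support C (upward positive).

R_C = 56.83 kN

Take the reaction at C as the redundant and release it; the primary structure is a cantilever fixed at A.
Free-end deflection of the primary structure under the applied loading (downward +):
  clockwise couple 39 at a = 3.12: M₀a(2L − a)/(2EI) = 418.6/EI
  point load 149.7 at a = 2.5: Pa²(3L − a)/(6EI) = 1949/EI
  δ_0 = 2368/EI
Tip deflection under a unit load at C: L³/(3EI) = 41.67/EI.
The prop prevents deflection at C: R_C = δ_0/δ_{CC} = 2368/41.67 = 56.83 kN.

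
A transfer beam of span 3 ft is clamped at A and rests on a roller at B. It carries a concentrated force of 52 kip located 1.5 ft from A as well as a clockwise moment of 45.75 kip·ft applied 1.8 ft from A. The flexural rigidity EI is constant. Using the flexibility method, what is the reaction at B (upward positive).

Release the roller at B. Primary structure: cantilever fixed at A.
Free-end deflection of the primary structure under the applied loading (downward +):
  point load 52 at a = 1.5: Pa²(3L − a)/(6EI) = 146.2/EI
  clockwise couple 45.75 at a = 1.8: M₀a(2L − a)/(2EI) = 172.9/EI
  δ_0 = 319.2/EI
Tip deflection under a unit load at B: L³/(3EI) = 9/EI.
The prop prevents deflection at B: R_B = δ_0/δ_{BB} = 319.2/9 = 35.47 kip.

R_B = 35.47 kip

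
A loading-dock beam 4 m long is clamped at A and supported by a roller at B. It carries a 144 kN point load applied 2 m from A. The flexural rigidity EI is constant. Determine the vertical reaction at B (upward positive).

Choose R_B as the redundant. The primary structure is the cantilever fixed at A.
Deflection at B on the released cantilever, summing each load's contribution:
  point load 144 at a = 2: Pa²(3L − a)/(6EI) = 960/EI
Flexibility coefficient — unit upward force at B: δ_{BB} = L³/(3EI) = 21.33/EI.
Compatibility at B: δ_0 − R_B·δ_{BB} = 0, so R_B = 960/21.33 = 45 kN.

R_B = 45 kN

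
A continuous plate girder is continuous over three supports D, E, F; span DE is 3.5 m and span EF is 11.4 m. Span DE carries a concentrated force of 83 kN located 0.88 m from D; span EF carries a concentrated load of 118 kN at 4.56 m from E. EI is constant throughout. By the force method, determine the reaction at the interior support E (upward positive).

R_E = 168.5 kN

Take M_E as the redundant. Released structure: two simple spans DE and EF with a hinge at E.
Discontinuity in slope at E on the released structure — sum the simple-span end rotations:
  span DE: point load 83 at a = 0.88: Pab(L + a)/(6LEI) = 39.91/EI
  span EF: point load 118 at a = 4.56: Pab(L + b)/(6LEI) = 981.5/EI
  relative rotation θ_0 = (39.91 + 981.5)/EI = 1021/EI
A unit hogging moment at E produces rotation L₁/(3EI) + L₂/(3EI) = 4.967/EI.
Slope continuity at E: θ_0 = M_E·4.967/EI, so M_E = 1021/4.967 = 205.6 kN·m (hogging).
Span DE, ΣM about D with M_E applied at E: R_E^{DE}·3.5 = 73.04 + 205.6, so R_E^{DE} = 79.62 kN and R_D = 83 − 79.62 = 3.376 kN.
Span EF, ΣM about F: R_E^{EF}·11.4 = 807.1 + 205.6, so R_E^{EF} = 88.84 kN and R_F = 118 − 88.84 = 29.16 kN.
R_E = 79.62 + 88.84 = 168.5 kN.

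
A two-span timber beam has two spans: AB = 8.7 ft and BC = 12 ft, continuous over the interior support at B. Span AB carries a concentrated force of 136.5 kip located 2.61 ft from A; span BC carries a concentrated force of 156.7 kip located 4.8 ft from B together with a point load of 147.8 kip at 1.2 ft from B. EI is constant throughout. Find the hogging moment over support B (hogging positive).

Insert a hinge at B; M_B is the redundant, and each span becomes simply supported.
Discontinuity in slope at B on the released structure — sum the simple-span end rotations:
  span AB: point load 136.5 at a = 2.61: Pab(L + a)/(6LEI) = 470.1/EI
  span BC: point load 156.7 at a = 4.8: Pab(L + b)/(6LEI) = 1444/EI
  span BC: point load 147.8 at a = 1.2: Pab(L + b)/(6LEI) = 606.6/EI
  relative rotation θ_0 = (470.1 + 2051)/EI = 2521/EI
A unit hogging moment at B produces rotation L₁/(3EI) + L₂/(3EI) = 6.9/EI.
Slope continuity at B: θ_0 = M_B·6.9/EI, so M_B = 2521/6.9 = 365.3 kip·ft (hogging).

M_B = 365.3 kip·ft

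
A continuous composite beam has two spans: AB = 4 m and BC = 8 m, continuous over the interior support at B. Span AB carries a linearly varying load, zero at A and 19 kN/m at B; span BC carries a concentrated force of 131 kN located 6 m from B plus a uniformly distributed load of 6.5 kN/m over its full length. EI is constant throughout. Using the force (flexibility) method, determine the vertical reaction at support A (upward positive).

R_A = -18.16 kN

Release continuity at B by inserting a hinge; the redundant is the internal moment M_B. The primary structure is two simply-supported spans AB and BC.
Discontinuity in slope at B on the released structure — sum the simple-span end rotations:
  span AB: triangular load, peak 19: w₀L³/(45EI) = 27.02/EI
  span BC: point load 131 at a = 6: Pab(L + b)/(6LEI) = 327.5/EI
  span BC: UDL 6.5: wL³/(24EI) = 138.7/EI
  relative rotation θ_0 = (27.02 + 466.2)/EI = 493.2/EI
A unit hogging moment at B produces rotation L₁/(3EI) + L₂/(3EI) = 4/EI.
Compatibility: M_B·(L₁+L₂)/(3EI) = θ_0, giving M_B = 123.3 kN·m (hogging).
Span AB, ΣM about A with M_B applied at B: R_B^{AB}·4 = 101.3 + 123.3, so R_B^{AB} = 56.16 kN and R_A = 38 − 56.16 = -18.16 kN.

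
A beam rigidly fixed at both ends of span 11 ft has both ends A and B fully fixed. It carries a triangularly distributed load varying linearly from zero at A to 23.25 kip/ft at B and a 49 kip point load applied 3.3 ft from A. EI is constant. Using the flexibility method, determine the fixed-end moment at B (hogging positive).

Take the two fixed-end moments M_A, M_B as redundants; the released structure is the simple span AB.
End rotations of the released simple span under the applied load (×1/EI):
  at A: triangular load, peak 23.25: 7w₀L³/(360EI) = 601.7/EI
  at B: triangular load, peak 23.25: w₀L³/(45EI) = 687.7/EI
  at A: point load 49 at a = 3.3: Pab(L + b)/(6LEI) = 352.8/EI
  at B: point load 49 at a = 3.3: Pab(L + a)/(6LEI) = 269.8/EI
  θ_A0 = 954.5/EI,  θ_B0 = 957.5/EI
Flexibility coefficients: a unit moment at one end gives L/(3EI) there and L/(6EI) at the far end, so f₁₁ = f₂₂ = 3.667/EI and f₁₂ = f₂₁ = 1.833/EI.
Compatibility — zero rotation at each built-in end:
  3.667 M_A + 1.833 M_B = 954.5
  1.833 M_A + 3.667 M_B = 957.5
Solving the pair gives M_A = 173 kip·ft and M_B = 174.6 kip·ft (hogging).

M_B = 174.6 kip·ft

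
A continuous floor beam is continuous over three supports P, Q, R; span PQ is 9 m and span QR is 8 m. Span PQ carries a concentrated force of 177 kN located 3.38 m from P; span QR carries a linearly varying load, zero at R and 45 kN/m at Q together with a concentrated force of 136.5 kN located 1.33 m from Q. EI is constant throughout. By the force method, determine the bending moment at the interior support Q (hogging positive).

M_Q = 291.7 kN·m

Release continuity at Q by inserting a hinge; the redundant is the internal moment M_Q. The primary structure is two simply-supported spans PQ and QR.
End slopes at the hinge Q, treating each span as simply supported:
  span PQ: point load 177 at a = 3.38: Pab(L + a)/(6LEI) = 770.8/EI
  span QR: triangular load, peak 45: w₀L³/(45EI) = 512/EI
  span QR: point load 136.5 at a = 1.33: Pab(L + b)/(6LEI) = 370.1/EI
  relative rotation θ_0 = (770.8 + 882.1)/EI = 1653/EI
A unit hogging moment at Q produces rotation L₁/(3EI) + L₂/(3EI) = 5.667/EI.
Compatibility: M_Q·(L₁+L₂)/(3EI) = θ_0, giving M_Q = 291.7 kN·m (hogging).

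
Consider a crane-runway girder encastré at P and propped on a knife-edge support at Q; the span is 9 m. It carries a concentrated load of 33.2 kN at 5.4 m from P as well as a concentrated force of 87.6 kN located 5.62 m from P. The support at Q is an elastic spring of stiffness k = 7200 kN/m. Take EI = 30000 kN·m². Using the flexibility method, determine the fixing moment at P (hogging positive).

Choose R_Q as the redundant. The primary structure is the cantilever fixed at P.
Downward deflection at the released point Q due to the loads:
  point load 33.2 at a = 5.4: Pa²(3L − a)/(6EI) = 3485/EI
  point load 87.6 at a = 5.62: Pa²(3L − a)/(6EI) = 9859/EI
  δ_0 = 13344/EI
Tip deflection under a unit load at Q: L³/(3EI) = 243/EI.
With EI = 30000 kN·m²: δ_0 = 0.44481 m and δ_{QQ} = 0.0081 m/kN.
Compatibility — the spring shortens by R_Q/k under the reaction it provides: δ_0 − R_Q·δ_{QQ} = R_Q/k. With 1/k = 0.000139 m/kN, R_Q = δ_0 / (δ_{QQ} + 1/k) = 0.44481 / (0.0081 + 0.000139) = 53.99 kN.
Moment equilibrium about P: M_P = Σ(load moments about P) − R_Q·L = 671.6 − 53.99×9 = 185.7 kN·m.

M_P = 185.7 kN·m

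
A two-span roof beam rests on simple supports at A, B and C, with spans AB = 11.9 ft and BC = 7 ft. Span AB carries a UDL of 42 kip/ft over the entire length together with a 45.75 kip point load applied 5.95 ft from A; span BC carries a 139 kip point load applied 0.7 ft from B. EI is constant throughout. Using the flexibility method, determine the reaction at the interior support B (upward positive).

Take M_B as the redundant. Released structure: two simple spans AB and BC with a hinge at B.
End slopes at the hinge B, treating each span as simply supported:
  span AB: UDL 42: wL³/(24EI) = 2949/EI
  span AB: point load 45.75 at a = 5.95: Pab(L + a)/(6LEI) = 404.9/EI
  span BC: point load 139 at a = 0.7: Pab(L + b)/(6LEI) = 194.1/EI
  relative rotation θ_0 = (3354 + 194.1)/EI = 3548/EI
A unit hogging moment at B produces rotation L₁/(3EI) + L₂/(3EI) = 6.3/EI.
Compatibility: M_B·(L₁+L₂)/(3EI) = θ_0, giving M_B = 563.2 kip·ft (hogging).
Span AB, ΣM about A with M_B applied at B: R_B^{AB}·11.9 = 3246 + 563.2, so R_B^{AB} = 320.1 kip and R_A = 545.5 − 320.1 = 225.4 kip.
Span BC, ΣM about C: R_B^{BC}·7 = 875.7 + 563.2, so R_B^{BC} = 205.6 kip and R_C = 139 − 205.6 = -66.55 kip.
R_B = 320.1 + 205.6 = 525.7 kip.

R_B = 525.7 kip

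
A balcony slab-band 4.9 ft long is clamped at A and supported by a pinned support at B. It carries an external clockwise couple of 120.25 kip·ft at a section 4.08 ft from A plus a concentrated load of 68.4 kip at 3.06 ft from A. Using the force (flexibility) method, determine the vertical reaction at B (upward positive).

R_B = 67.46 kip

Choose R_B as the redundant. The primary structure is the cantilever fixed at A.
Downward deflection at the released point B due to the loads:
  clockwise couple 120.25 at a = 4.08: M₀a(2L − a)/(2EI) = 1403/EI
  point load 68.4 at a = 3.06: Pa²(3L − a)/(6EI) = 1243/EI
  δ_0 = 2646/EI
Flexibility coefficient — unit upward force at B: δ_{BB} = L³/(3EI) = 39.22/EI.
Compatibility at B: δ_0 − R_B·δ_{BB} = 0, so R_B = 2646/39.22 = 67.46 kip.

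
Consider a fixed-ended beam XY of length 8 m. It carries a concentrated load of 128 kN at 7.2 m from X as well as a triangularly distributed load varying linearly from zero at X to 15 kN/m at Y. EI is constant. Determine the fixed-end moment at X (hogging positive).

Release both end moments; the primary structure is a simply-supported span XY with redundants M_X and M_Y.
On the primary (simply-supported) span, the end slopes from the loading are:
  at X: point load 128 at a = 7.2: Pab(L + b)/(6LEI) = 135.2/EI
  at Y: point load 128 at a = 7.2: Pab(L + a)/(6LEI) = 233.5/EI
  at X: triangular load, peak 15: 7w₀L³/(360EI) = 149.3/EI
  at Y: triangular load, peak 15: w₀L³/(45EI) = 170.7/EI
  θ_X0 = 284.5/EI,  θ_Y0 = 404.1/EI
Flexibility coefficients: a unit moment at one end gives L/(3EI) there and L/(6EI) at the far end, so f₁₁ = f₂₂ = 2.667/EI and f₁₂ = f₂₁ = 1.333/EI.
Compatibility — zero rotation at each built-in end:
  2.667 M_X + 1.333 M_Y = 284.5
  1.333 M_X + 2.667 M_Y = 404.1
Solving the pair gives M_X = 41.22 kN·m and M_Y = 130.9 kN·m (hogging).

M_X = 41.22 kN·m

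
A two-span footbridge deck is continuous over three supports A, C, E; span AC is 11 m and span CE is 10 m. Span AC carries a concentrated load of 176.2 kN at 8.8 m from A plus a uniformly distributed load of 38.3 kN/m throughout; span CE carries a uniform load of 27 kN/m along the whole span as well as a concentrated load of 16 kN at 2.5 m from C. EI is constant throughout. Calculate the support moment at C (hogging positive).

Take M_C as the redundant. Released structure: two simple spans AC and CE with a hinge at C.
Rotations at C on the released spans (each span's end-slope, ×1/EI):
  span AC: point load 176.2 at a = 8.8: Pab(L + a)/(6LEI) = 1023/EI
  span AC: UDL 38.3: wL³/(24EI) = 2124/EI
  span CE: UDL 27: wL³/(24EI) = 1125/EI
  span CE: point load 16 at a = 2.5: Pab(L + b)/(6LEI) = 87.5/EI
  relative rotation θ_0 = (3147 + 1212)/EI = 4360/EI
A unit hogging moment at C produces rotation L₁/(3EI) + L₂/(3EI) = 7/EI.
Slope continuity at C: θ_0 = M_C·7/EI, so M_C = 4360/7 = 622.8 kN·m (hogging).

M_C = 622.8 kN·m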